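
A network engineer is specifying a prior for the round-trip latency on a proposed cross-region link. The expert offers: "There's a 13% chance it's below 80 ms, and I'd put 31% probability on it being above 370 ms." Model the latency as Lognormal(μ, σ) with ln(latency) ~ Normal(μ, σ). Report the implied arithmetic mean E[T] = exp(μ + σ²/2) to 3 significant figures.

E[T] ≈ 362 ms

If T ~ Lognormal(μ,σ) then ln T ~ Normal(μ,σ), so the p-quantile of ln T is μ + z_p·σ.
ln(80) = 4.382 and ln(370) = 5.914; z_{0.13} = -1.126, z_{0.69} = 0.4959.
σ = (5.914 − 4.382)/(0.4959 − (-1.126)) = 0.944.
μ = 4.382 − (-1.126)·0.944 = 5.445.
E[T] = exp(μ + σ²/2) = exp(5.445 + 0.4456) = 362 ms.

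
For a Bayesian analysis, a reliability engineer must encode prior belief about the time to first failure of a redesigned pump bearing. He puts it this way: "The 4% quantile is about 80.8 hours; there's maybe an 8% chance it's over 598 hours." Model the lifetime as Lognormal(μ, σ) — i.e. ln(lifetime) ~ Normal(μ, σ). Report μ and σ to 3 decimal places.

If T ~ Lognormal(μ,σ) then ln T ~ Normal(μ,σ), so the p-quantile of ln T is μ + z_p·σ.
ln(80.8) = 4.392 and ln(598) = 6.394; z_{0.04} = -1.751, z_{0.92} = 1.405.
σ = (6.394 − 4.392)/(1.405 − (-1.751)) = 0.634.
μ = 4.392 − (-1.751)·0.634 = 5.502.

μ ≈ 5.502, σ ≈ 0.634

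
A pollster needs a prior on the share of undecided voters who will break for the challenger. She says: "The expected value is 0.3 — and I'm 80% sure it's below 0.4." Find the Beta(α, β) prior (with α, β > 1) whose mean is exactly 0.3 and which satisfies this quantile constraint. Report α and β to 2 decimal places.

α ≈ 4.20, β ≈ 9.81

With mean 0.3 fixed, write α = 0.3s, β = 0.7s where s = α+β.
Need P(θ < 0.4) = 0.8 under Beta(0.3s, 0.7s). Normal approximation: (q−m)/√(m(1−m)/s) ≈ z_{0.8} = 0.842, so s ≈ 0.3·0.7·(0.842)²/(0.4−0.3)² = 14.9.
At s = 14.9: P(θ<0.4) ≈ 0.806. Adjusting to match 0.8 gives s ≈ 14.01.
So α = 0.3·14.01 ≈ 4.20, β = 0.7·14.01 ≈ 9.81.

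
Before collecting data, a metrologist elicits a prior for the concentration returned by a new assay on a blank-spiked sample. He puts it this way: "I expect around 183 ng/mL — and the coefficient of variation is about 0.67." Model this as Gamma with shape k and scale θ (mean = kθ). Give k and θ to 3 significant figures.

For Gamma(k, scale θ): mean = kθ, variance = kθ², so CV = 1/√k.
CV = 0.67, hence k = 1/CV² = 2.23.
Then θ = mean/k = 183/2.23 = 82.1.

k ≈ 2.23, θ ≈ 82.1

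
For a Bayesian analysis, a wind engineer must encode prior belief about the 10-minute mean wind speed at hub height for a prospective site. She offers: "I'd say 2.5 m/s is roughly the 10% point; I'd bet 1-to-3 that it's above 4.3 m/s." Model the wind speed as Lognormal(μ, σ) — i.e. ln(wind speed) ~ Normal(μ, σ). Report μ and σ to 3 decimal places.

If T ~ Lognormal(μ,σ) then ln T ~ Normal(μ,σ), so the p-quantile of ln T is μ + z_p·σ.
ln(2.5) = 0.9163 and ln(4.3) = 1.459; z_{0.1} = -1.282, z_{0.75} = 0.6745.
σ = (1.459 − 0.9163)/(0.6745 − (-1.282)) = 0.277.
μ = 0.9163 − (-1.282)·0.277 = 1.272.

μ ≈ 1.272, σ ≈ 0.277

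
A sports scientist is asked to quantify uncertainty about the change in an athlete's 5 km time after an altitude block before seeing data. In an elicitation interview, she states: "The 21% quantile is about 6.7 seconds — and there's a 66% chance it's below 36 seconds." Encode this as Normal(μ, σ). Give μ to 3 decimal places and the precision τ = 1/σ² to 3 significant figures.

μ = 26.085, τ = 0.00173

The p-quantile of Normal(μ,σ) is μ + z_p·σ, with z_{0.21} = -0.8064 and z_{0.66} = 0.4125.
Eliminate σ: μ = (z₂·x₁ − z₁·x₂)/(z₂ − z₁) = (0.4125·6.7 − (-0.8064)·36)/1.219 = 26.085.
Then σ = (x₂ − x₁)/(z₂ − z₁) = (36 − 6.7)/1.219 = 24.038.
Precision τ = 1/σ² = 1/24.04² = 0.00173.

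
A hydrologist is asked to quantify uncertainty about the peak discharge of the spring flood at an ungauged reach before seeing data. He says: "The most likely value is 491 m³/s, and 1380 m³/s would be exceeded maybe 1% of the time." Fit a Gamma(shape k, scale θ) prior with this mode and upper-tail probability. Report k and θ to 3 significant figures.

k ≈ 5.28, θ ≈ 115

Gamma(k,θ) with k>1 has mode (k−1)θ, so θ = 491/(k−1).
Need P(X < 1380) = 0.99 with θ tied to k this way. Start at k = 2, θ = 491: P(X<1380) ≈ 0.771.
Too low — raise k to concentrate. Iterating converges to k ≈ 5.28.
Then θ = 491/(5.28−1) ≈ 115.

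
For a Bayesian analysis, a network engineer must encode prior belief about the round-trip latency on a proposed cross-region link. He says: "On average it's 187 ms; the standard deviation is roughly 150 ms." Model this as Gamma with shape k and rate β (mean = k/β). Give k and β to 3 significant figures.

For Gamma(k, rate β): mean = k/β, variance = k/β², so CV = 1/√k.
CV = SD/mean = 150/187 = 0.8021, hence k = 1/CV² = 1.55.
Then β = k/mean = 1.55/187 = 0.00831.

k ≈ 1.55, β ≈ 0.00831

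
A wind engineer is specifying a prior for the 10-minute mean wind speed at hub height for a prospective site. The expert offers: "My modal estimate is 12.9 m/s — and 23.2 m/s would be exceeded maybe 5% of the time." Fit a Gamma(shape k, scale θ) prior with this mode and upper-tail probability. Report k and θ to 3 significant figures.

Gamma(k,θ) with k>1 has mode (k−1)θ, so θ = 12.9/(k−1).
Need P(X < 23.2) = 0.95 with θ tied to k this way. Start at k = 2, θ = 12.9: P(X<23.2) ≈ 0.537.
Too low — raise k to concentrate. Iterating converges to k ≈ 9.09.
Then θ = 12.9/(9.09−1) ≈ 1.59.

k ≈ 9.09, θ ≈ 1.59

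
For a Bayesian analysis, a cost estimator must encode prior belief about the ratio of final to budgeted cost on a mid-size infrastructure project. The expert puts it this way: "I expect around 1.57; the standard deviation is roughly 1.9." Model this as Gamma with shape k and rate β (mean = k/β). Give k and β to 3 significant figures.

k ≈ 0.683, β ≈ 0.435

For Gamma(k, rate β): mean = k/β, variance = k/β², so CV = 1/√k.
CV = SD/mean = 1.9/1.57 = 1.21, hence k = 1/CV² = 0.683.
Then β = k/mean = 0.683/1.57 = 0.435.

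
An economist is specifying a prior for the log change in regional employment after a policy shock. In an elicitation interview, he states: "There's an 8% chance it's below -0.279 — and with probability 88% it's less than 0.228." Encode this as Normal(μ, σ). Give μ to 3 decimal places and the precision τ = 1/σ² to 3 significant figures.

μ = -0.003, τ = 25.9

For Normal(μ,σ), the p-quantile is μ + z_p·σ. Here z_{0.08} = -1.405, z_{0.88} = 1.175.
So -0.279 = μ − 1.405σ and 0.228 = μ + 1.175σ.
Subtracting: σ = (0.228 − -0.279)/(1.175 − (-1.405)) = 0.197.
Then μ = -0.279 − (-1.405)·0.197 = -0.003.
Precision τ = 1/σ² = 1/0.1965² = 25.9.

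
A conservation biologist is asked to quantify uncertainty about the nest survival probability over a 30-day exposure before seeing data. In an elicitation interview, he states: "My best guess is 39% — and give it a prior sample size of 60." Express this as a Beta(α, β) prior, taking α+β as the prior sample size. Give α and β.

α = 23.4, β = 36.6

Under the effective-sample-size interpretation, Beta(α, β) has prior mean α/(α+β) and prior sample size α+β.
So α+β = 60 and α/(α+β) = 0.39, giving α = 0.39·60 = 23.4 and β = 60 − 23.4 = 36.6.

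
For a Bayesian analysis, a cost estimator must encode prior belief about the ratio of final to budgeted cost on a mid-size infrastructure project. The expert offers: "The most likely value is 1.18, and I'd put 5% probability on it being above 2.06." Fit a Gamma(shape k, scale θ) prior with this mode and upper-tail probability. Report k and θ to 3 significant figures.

Gamma(k,θ) with k>1 has mode (k−1)θ, so θ = 1.18/(k−1).
Need P(X < 2.06) = 0.95 with θ tied to k this way. Start at k = 2, θ = 1.18: P(X<2.06) ≈ 0.521.
Too low — raise k to concentrate. Iterating converges to k ≈ 9.99.
Then θ = 1.18/(9.99−1) ≈ 0.131.

k ≈ 9.99, θ ≈ 0.131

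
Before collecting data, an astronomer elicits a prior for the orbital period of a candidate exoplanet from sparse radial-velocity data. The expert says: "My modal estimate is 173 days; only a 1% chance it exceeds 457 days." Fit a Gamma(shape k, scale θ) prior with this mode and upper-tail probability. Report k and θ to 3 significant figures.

k ≈ 5.91, θ ≈ 35.2

Gamma(k,θ) with k>1 has mode (k−1)θ, so θ = 173/(k−1).
Need P(X < 457) = 0.99 with θ tied to k this way. Start at k = 2, θ = 173: P(X<457) ≈ 0.741.
Too low — raise k to concentrate. Iterating converges to k ≈ 5.91.
Then θ = 173/(5.91−1) ≈ 35.2.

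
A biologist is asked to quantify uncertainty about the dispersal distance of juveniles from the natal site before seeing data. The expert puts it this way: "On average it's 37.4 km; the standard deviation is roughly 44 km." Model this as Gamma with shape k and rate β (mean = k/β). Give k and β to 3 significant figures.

For Gamma(k, rate β): mean = k/β, variance = k/β², so CV = 1/√k.
CV = SD/mean = 44/37.4 = 1.176, hence k = 1/CV² = 0.722.
Then β = k/mean = 0.722/37.4 = 0.0193.

k ≈ 0.722, β ≈ 0.0193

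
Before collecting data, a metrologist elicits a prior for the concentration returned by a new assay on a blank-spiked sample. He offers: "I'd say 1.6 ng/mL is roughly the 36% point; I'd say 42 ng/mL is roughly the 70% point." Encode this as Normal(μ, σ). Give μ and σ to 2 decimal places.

μ = 18.00, σ = 45.76

For Normal(μ,σ), the p-quantile is μ + z_p·σ. Here z_{0.36} = -0.3585, z_{0.7} = 0.5244.
So 1.6 = μ − 0.3585σ and 42 = μ + 0.5244σ.
Subtracting: σ = (42 − 1.6)/(0.5244 − (-0.3585)) = 45.76.
Then μ = 1.6 − (-0.3585)·45.76 = 18.00.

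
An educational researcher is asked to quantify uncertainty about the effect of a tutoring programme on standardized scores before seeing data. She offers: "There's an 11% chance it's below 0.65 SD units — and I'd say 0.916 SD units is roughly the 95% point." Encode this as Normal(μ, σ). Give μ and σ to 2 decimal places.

The p-quantile of Normal(μ,σ) is μ + z_p·σ, with z_{0.11} = -1.227 and z_{0.95} = 1.645.
Eliminate σ: μ = (z₂·x₁ − z₁·x₂)/(z₂ − z₁) = (1.645·0.65 − (-1.227)·0.916)/2.871 = 0.76.
Then σ = (x₂ − x₁)/(z₂ − z₁) = (0.916 − 0.65)/2.871 = 0.09.

μ = 0.76, σ = 0.09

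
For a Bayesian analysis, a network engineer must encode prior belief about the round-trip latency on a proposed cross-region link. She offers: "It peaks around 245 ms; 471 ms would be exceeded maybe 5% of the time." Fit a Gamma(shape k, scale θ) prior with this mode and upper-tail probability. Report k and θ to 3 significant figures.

Gamma(k,θ) with k>1 has mode (k−1)θ, so θ = 245/(k−1).
Need P(X < 471) = 0.95 with θ tied to k this way. Start at k = 2, θ = 245: P(X<471) ≈ 0.573.
Too low — raise k to concentrate. Iterating converges to k ≈ 7.5.
Then θ = 245/(7.5−1) ≈ 37.7.

k ≈ 7.5, θ ≈ 37.7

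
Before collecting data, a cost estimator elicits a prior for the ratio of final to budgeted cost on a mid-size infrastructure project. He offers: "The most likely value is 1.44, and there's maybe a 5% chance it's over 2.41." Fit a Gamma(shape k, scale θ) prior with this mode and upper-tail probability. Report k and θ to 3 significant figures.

k ≈ 11.5, θ ≈ 0.137

Gamma(k,θ) with k>1 has mode (k−1)θ, so θ = 1.44/(k−1).
Need P(X < 2.41) = 0.95 with θ tied to k this way. Start at k = 2, θ = 1.44: P(X<2.41) ≈ 0.499.
Too low — raise k to concentrate. Iterating converges to k ≈ 11.5.
Then θ = 1.44/(11.5−1) ≈ 0.137.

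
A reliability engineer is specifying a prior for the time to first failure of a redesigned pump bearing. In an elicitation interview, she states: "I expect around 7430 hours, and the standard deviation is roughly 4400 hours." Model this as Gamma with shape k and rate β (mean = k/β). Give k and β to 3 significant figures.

k ≈ 2.85, β ≈ 0.000384

For Gamma(k, rate β): mean = k/β, variance = k/β², so CV = 1/√k.
CV = SD/mean = 4400/7430 = 0.5922, hence k = 1/CV² = 2.85.
Then β = k/mean = 2.85/7430 = 0.000384.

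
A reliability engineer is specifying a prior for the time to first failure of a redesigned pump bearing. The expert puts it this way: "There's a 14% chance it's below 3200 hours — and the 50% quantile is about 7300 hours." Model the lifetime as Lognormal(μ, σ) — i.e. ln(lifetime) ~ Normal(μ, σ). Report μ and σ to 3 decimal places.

If T ~ Lognormal(μ,σ) then ln T ~ Normal(μ,σ), so the p-quantile of ln T is μ + z_p·σ.
ln(3200) = 8.071 and ln(7300) = 8.896; z_{0.14} = -1.08, z_{0.5} = 0.
σ = (8.896 − 8.071)/(0 − (-1.08)) = 0.763.
μ = 8.071 − (-1.08)·0.763 = 8.896.

μ ≈ 8.896, σ ≈ 0.763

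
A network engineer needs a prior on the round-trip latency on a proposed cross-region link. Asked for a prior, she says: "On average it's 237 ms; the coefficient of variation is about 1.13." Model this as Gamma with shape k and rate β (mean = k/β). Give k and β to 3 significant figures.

k ≈ 0.783, β ≈ 0.0033

For Gamma(k, rate β): mean = k/β, variance = k/β², so CV = 1/√k.
CV = 1.13, hence k = 1/CV² = 0.783.
Then β = k/mean = 0.783/237 = 0.0033.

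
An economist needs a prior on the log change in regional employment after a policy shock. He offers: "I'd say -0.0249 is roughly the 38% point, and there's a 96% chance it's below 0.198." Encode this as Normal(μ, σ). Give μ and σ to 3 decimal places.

μ = 0.008, σ = 0.108

For Normal(μ,σ), the p-quantile is μ + z_p·σ. Here z_{0.38} = -0.3055, z_{0.96} = 1.751.
So -0.0249 = μ − 0.3055σ and 0.198 = μ + 1.751σ.
Subtracting: σ = (0.198 − -0.0249)/(1.751 − (-0.3055)) = 0.108.
Then μ = -0.0249 − (-0.3055)·0.108 = 0.008.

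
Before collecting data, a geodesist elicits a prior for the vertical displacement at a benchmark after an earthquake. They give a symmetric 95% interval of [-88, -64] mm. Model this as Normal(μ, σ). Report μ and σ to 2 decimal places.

μ = -76.00, σ = 6.12

A symmetric 95% interval runs μ ± z·σ with z = 1.96.
Half-width = 12, so σ = 12/1.96 = 6.12.
μ is the interval midpoint, -76.00.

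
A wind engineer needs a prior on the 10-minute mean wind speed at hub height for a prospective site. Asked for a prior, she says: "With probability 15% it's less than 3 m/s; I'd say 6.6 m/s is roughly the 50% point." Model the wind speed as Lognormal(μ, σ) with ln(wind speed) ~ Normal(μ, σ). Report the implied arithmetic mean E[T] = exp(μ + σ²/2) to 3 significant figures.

E[T] ≈ 8.81 m/s

If T ~ Lognormal(μ,σ) then ln T ~ Normal(μ,σ), so the p-quantile of ln T is μ + z_p·σ.
ln(3) = 1.099 and ln(6.6) = 1.887; z_{0.15} = -1.036, z_{0.5} = 0.
σ = (1.887 − 1.099)/(0 − (-1.036)) = 0.761.
μ = 1.099 − (-1.036)·0.761 = 1.887.
E[T] = exp(μ + σ²/2) = exp(1.887 + 0.2894) = 8.81 m/s.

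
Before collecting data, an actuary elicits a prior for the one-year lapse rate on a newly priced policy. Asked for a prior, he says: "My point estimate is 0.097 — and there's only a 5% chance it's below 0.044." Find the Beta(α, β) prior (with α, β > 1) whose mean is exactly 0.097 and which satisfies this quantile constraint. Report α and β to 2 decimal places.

With mean 0.097 fixed, write α = 0.097s, β = 0.903s where s = α+β.
Need P(θ < 0.044) = 0.05 under Beta(0.097s, 0.903s). Normal approximation: (q−m)/√(m(1−m)/s) ≈ z_{0.05} = -1.64, so s ≈ 0.097·0.903·(-1.64)²/(0.044−0.097)² = 84.4.
At s = 84.4: P(θ<0.044) ≈ 0.026. Adjusting to match 0.05 gives s ≈ 62.39.
So α = 0.097·62.39 ≈ 6.05, β = 0.903·62.39 ≈ 56.34.

α ≈ 6.05, β ≈ 56.34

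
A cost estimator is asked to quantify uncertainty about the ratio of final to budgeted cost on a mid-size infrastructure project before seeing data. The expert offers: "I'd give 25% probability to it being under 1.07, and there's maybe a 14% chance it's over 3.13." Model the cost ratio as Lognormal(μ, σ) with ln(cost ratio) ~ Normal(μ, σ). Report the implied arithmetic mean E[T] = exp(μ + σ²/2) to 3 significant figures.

E[T] ≈ 1.95

If T ~ Lognormal(μ,σ) then ln T ~ Normal(μ,σ), so the p-quantile of ln T is μ + z_p·σ.
ln(1.07) = 0.06766 and ln(3.13) = 1.141; z_{0.25} = -0.6745, z_{0.86} = 1.08.
σ = (1.141 − 0.06766)/(1.08 − (-0.6745)) = 0.612.
μ = 0.06766 − (-0.6745)·0.612 = 0.480.
E[T] = exp(μ + σ²/2) = exp(0.480 + 0.1871) = 1.95.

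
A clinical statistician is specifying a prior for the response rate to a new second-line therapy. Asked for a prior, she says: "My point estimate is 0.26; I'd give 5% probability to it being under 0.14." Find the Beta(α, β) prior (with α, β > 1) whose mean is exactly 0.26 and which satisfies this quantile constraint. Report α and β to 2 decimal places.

With mean 0.26 fixed, write α = 0.26s, β = 0.74s where s = α+β.
Need P(θ < 0.14) = 0.05 under Beta(0.26s, 0.74s). Normal approximation: (q−m)/√(m(1−m)/s) ≈ z_{0.05} = -1.64, so s ≈ 0.26·0.74·(-1.64)²/(0.14−0.26)² = 36.1.
At s = 36.1: P(θ<0.14) ≈ 0.034. Adjusting to match 0.05 gives s ≈ 30.00.
So α = 0.26·30.00 ≈ 7.80, β = 0.74·30.00 ≈ 22.20.

α ≈ 7.80, β ≈ 22.20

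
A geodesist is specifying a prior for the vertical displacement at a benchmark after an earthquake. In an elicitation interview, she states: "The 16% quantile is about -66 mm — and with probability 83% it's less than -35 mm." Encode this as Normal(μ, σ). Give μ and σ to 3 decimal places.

μ = -50.179, σ = 15.909

For Normal(μ,σ), the p-quantile is μ + z_p·σ. Here z_{0.16} = -0.9945, z_{0.83} = 0.9542.
So -66 = μ − 0.9945σ and -35 = μ + 0.9542σ.
Subtracting: σ = (-35 − -66)/(0.9542 − (-0.9945)) = 15.909.
Then μ = -66 − (-0.9945)·15.909 = -50.179.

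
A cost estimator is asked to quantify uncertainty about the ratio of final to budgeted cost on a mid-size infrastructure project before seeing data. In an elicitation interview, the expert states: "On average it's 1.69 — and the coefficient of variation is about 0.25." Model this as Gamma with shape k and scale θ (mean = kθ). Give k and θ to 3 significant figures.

For Gamma(k, scale θ): mean = kθ, variance = kθ², so CV = 1/√k.
CV = 0.25, hence k = 1/CV² = 16.
Then θ = mean/k = 1.69/16 = 0.106.

k ≈ 16, θ ≈ 0.106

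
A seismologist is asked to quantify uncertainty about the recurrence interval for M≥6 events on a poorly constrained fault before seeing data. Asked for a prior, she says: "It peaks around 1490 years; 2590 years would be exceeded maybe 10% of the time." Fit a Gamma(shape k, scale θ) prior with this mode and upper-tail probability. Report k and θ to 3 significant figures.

Gamma(k,θ) with k>1 has mode (k−1)θ, so θ = 1490/(k−1).
Need P(X < 2590) = 0.9 with θ tied to k this way. Start at k = 2, θ = 1490: P(X<2590) ≈ 0.519.
Too low — raise k to concentrate. Iterating converges to k ≈ 7.21.
Then θ = 1490/(7.21−1) ≈ 240.

k ≈ 7.21, θ ≈ 240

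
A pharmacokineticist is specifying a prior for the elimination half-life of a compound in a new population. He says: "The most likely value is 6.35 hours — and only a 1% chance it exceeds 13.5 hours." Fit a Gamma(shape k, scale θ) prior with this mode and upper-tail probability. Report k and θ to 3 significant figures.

Gamma(k,θ) with k>1 has mode (k−1)θ, so θ = 6.35/(k−1).
Need P(X < 13.5) = 0.99 with θ tied to k this way. Start at k = 2, θ = 6.35: P(X<13.5) ≈ 0.627.
Too low — raise k to concentrate. Iterating converges to k ≈ 9.53.
Then θ = 6.35/(9.53−1) ≈ 0.744.

k ≈ 9.53, θ ≈ 0.744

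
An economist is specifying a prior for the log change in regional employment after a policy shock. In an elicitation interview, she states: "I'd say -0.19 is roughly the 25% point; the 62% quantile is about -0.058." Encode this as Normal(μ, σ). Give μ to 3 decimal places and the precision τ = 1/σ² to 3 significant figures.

μ = -0.099, τ = 55.1

For Normal(μ,σ), the p-quantile is μ + z_p·σ. Here z_{0.25} = -0.6745, z_{0.62} = 0.3055.
So -0.19 = μ − 0.6745σ and -0.058 = μ + 0.3055σ.
Subtracting: σ = (-0.058 − -0.19)/(0.3055 − (-0.6745)) = 0.135.
Then μ = -0.19 − (-0.6745)·0.135 = -0.099.
Precision τ = 1/σ² = 1/0.1347² = 55.1.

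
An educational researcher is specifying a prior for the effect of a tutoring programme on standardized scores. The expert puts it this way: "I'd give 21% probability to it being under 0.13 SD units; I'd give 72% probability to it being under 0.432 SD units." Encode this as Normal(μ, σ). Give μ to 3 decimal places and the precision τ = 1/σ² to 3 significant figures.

For Normal(μ,σ), the p-quantile is μ + z_p·σ. Here z_{0.21} = -0.8064, z_{0.72} = 0.5828.
So 0.13 = μ − 0.8064σ and 0.432 = μ + 0.5828σ.
Subtracting: σ = (0.432 − 0.13)/(0.5828 − (-0.8064)) = 0.217.
Then μ = 0.13 − (-0.8064)·0.217 = 0.305.
Precision τ = 1/σ² = 1/0.2174² = 21.2.

μ = 0.305, τ = 21.2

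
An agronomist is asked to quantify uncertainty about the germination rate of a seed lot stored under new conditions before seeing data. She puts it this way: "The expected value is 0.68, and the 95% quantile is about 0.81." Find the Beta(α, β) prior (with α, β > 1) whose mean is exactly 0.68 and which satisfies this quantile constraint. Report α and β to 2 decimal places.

With mean 0.68 fixed, write α = 0.68s, β = 0.32s where s = α+β.
Need P(θ < 0.81) = 0.95 under Beta(0.68s, 0.32s). Normal approximation: (q−m)/√(m(1−m)/s) ≈ z_{0.95} = 1.64, so s ≈ 0.68·0.32·(1.64)²/(0.81−0.68)² = 34.8.
At s = 34.8: P(θ<0.81) ≈ 0.962. Adjusting to match 0.95 gives s ≈ 30.42.
So α = 0.68·30.42 ≈ 20.68, β = 0.32·30.42 ≈ 9.73.

α ≈ 20.68, β ≈ 9.73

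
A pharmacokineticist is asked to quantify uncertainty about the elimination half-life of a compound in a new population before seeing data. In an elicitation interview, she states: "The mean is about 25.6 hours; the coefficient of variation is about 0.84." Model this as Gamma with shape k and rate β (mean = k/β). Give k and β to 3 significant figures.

k ≈ 1.42, β ≈ 0.0554

For Gamma(k, rate β): mean = k/β, variance = k/β², so CV = 1/√k.
CV = 0.84, hence k = 1/CV² = 1.42.
Then β = k/mean = 1.42/25.6 = 0.0554.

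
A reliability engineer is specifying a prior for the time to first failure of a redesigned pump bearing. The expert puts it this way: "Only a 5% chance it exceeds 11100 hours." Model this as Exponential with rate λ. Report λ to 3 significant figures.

λ ≈ 0.00027

P(T > 11100.0) = e^(−λ·11100.0) = 0.05, so λ = −ln(0.05)/11100.0 = 0.00027.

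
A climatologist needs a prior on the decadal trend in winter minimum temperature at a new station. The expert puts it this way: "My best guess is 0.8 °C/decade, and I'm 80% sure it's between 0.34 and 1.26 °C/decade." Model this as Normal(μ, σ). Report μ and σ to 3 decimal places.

A symmetric 80% interval runs μ ± z·σ with z = 1.282.
Half-width = 0.46, so σ = 0.46/1.282 = 0.359.
μ is the stated best guess, 0.800.

μ = 0.800, σ = 0.359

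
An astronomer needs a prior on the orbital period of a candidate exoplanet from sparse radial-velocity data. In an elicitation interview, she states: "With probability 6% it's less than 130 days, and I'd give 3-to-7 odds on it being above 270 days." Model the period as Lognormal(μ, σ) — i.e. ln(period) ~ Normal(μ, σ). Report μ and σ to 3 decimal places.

If T ~ Lognormal(μ,σ) then ln T ~ Normal(μ,σ), so the p-quantile of ln T is μ + z_p·σ.
ln(130) = 4.868 and ln(270) = 5.598; z_{0.06} = -1.555, z_{0.7} = 0.5244.
σ = (5.598 − 4.868)/(0.5244 − (-1.555)) = 0.352.
μ = 4.868 − (-1.555)·0.352 = 5.414.

μ ≈ 5.414, σ ≈ 0.352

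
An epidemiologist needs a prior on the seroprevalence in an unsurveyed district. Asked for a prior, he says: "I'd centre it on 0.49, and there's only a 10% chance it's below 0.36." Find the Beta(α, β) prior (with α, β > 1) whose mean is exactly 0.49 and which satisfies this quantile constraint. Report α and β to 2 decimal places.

With mean 0.49 fixed, write α = 0.49s, β = 0.51s where s = α+β.
Need P(θ < 0.36) = 0.1 under Beta(0.49s, 0.51s). Normal approximation: (q−m)/√(m(1−m)/s) ≈ z_{0.1} = -1.28, so s ≈ 0.49·0.51·(-1.28)²/(0.36−0.49)² = 24.3.
At s = 24.3: P(θ<0.36) ≈ 0.098. Adjusting to match 0.1 gives s ≈ 23.88.
So α = 0.49·23.88 ≈ 11.70, β = 0.51·23.88 ≈ 12.18.

α ≈ 11.70, β ≈ 12.18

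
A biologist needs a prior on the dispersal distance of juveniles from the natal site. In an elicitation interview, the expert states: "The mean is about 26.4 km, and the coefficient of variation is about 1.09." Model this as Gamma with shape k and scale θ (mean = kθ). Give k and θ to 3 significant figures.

For Gamma(k, scale θ): mean = kθ, variance = kθ², so CV = 1/√k.
CV = 1.09, hence k = 1/CV² = 0.842.
Then θ = mean/k = 26.4/0.842 = 31.4.

k ≈ 0.842, θ ≈ 31.4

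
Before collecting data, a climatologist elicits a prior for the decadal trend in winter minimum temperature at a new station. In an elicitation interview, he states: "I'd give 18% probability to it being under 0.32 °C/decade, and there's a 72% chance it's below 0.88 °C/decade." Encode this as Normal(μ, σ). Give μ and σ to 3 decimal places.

For Normal(μ,σ), the p-quantile is μ + z_p·σ. Here z_{0.18} = -0.9154, z_{0.72} = 0.5828.
So 0.32 = μ − 0.9154σ and 0.88 = μ + 0.5828σ.
Subtracting: σ = (0.88 − 0.32)/(0.5828 − (-0.9154)) = 0.374.
Then μ = 0.32 − (-0.9154)·0.374 = 0.662.

μ = 0.662, σ = 0.374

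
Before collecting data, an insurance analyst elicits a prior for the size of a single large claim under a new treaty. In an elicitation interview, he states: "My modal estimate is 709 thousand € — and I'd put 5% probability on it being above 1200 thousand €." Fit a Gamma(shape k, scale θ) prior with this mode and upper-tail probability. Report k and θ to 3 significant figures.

k ≈ 11.1, θ ≈ 70.3

Gamma(k,θ) with k>1 has mode (k−1)θ, so θ = 709/(k−1).
Need P(X < 1200) = 0.95 with θ tied to k this way. Start at k = 2, θ = 709: P(X<1200) ≈ 0.504.
Too low — raise k to concentrate. Iterating converges to k ≈ 11.1.
Then θ = 709/(11.1−1) ≈ 70.3.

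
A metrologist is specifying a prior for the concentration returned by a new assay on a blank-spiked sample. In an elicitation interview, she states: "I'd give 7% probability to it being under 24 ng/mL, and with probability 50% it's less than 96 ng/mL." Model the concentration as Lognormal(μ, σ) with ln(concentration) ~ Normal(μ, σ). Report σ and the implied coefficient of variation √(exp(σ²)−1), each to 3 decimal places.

σ ≈ 0.939, CV ≈ 1.190

If T ~ Lognormal(μ,σ) then ln T ~ Normal(μ,σ), so the p-quantile of ln T is μ + z_p·σ.
ln(24) = 3.178 and ln(96) = 4.564; z_{0.07} = -1.476, z_{0.5} = 0.
σ = (4.564 − 3.178)/(0 − (-1.476)) = 0.939.
μ = 3.178 − (-1.476)·0.939 = 4.564.
CV = √(exp(σ²)−1) = √(exp(0.8824)−1) = 1.190.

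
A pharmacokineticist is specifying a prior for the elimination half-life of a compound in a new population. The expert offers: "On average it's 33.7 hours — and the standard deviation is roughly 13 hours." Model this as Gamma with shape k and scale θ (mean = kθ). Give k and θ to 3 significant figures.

k ≈ 6.72, θ ≈ 5.01

For Gamma(k, scale θ): mean = kθ, variance = kθ², so CV = 1/√k.
CV = SD/mean = 13/33.7 = 0.3858, hence k = 1/CV² = 6.72.
Then θ = mean/k = 33.7/6.72 = 5.01.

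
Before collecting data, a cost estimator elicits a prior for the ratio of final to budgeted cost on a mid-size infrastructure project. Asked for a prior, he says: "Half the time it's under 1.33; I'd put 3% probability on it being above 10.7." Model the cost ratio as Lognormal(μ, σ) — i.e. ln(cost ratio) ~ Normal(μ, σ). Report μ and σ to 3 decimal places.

μ ≈ 0.285, σ ≈ 1.109

If T ~ Lognormal(μ,σ) then ln T ~ Normal(μ,σ), so the p-quantile of ln T is μ + z_p·σ.
ln(1.33) = 0.2852 and ln(10.7) = 2.37; z_{0.5} = 0, z_{0.97} = 1.881.
σ = (2.37 − 0.2852)/(1.881 − (0)) = 1.109.
μ = 0.2852 − (0)·1.109 = 0.285.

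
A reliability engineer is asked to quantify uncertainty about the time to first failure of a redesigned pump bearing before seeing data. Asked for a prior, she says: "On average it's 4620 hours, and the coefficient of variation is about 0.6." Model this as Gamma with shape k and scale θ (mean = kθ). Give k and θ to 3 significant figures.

For Gamma(k, scale θ): mean = kθ, variance = kθ², so CV = 1/√k.
CV = 0.6, hence k = 1/CV² = 2.78.
Then θ = mean/k = 4620/2.78 = 1660.

k ≈ 2.78, θ ≈ 1660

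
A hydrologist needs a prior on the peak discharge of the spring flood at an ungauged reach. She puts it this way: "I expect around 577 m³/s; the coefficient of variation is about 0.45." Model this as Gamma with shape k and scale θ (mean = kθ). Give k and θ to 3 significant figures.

For Gamma(k, scale θ): mean = kθ, variance = kθ², so CV = 1/√k.
CV = 0.45, hence k = 1/CV² = 4.94.
Then θ = mean/k = 577/4.94 = 117.

k ≈ 4.94, θ ≈ 117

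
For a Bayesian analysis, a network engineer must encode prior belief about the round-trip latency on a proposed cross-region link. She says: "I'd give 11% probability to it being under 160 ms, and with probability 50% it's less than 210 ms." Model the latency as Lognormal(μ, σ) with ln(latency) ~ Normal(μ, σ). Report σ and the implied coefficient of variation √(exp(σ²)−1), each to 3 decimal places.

If T ~ Lognormal(μ,σ) then ln T ~ Normal(μ,σ), so the p-quantile of ln T is μ + z_p·σ.
ln(160) = 5.075 and ln(210) = 5.347; z_{0.11} = -1.227, z_{0.5} = 0.
σ = (5.347 − 5.075)/(0 − (-1.227)) = 0.222.
μ = 5.075 − (-1.227)·0.222 = 5.347.
CV = √(exp(σ²)−1) = √(exp(0.0492)−1) = 0.224.

σ ≈ 0.222, CV ≈ 0.224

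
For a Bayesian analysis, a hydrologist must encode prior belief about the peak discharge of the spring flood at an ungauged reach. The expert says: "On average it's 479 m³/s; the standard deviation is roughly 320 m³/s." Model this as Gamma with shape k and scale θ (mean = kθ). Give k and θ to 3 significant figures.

For Gamma(k, scale θ): mean = kθ, variance = kθ², so CV = 1/√k.
CV = SD/mean = 320/479 = 0.6681, hence k = 1/CV² = 2.24.
Then θ = mean/k = 479/2.24 = 214.

k ≈ 2.24, θ ≈ 214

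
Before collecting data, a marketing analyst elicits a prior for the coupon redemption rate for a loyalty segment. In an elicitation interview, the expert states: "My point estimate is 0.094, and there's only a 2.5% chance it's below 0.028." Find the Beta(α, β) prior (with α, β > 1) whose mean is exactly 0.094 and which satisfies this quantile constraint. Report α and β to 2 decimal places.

α ≈ 4.21, β ≈ 40.57

With mean 0.094 fixed, write α = 0.094s, β = 0.906s where s = α+β.
Need P(θ < 0.028) = 0.025 under Beta(0.094s, 0.906s). Normal approximation: (q−m)/√(m(1−m)/s) ≈ z_{0.025} = -1.96, so s ≈ 0.094·0.906·(-1.96)²/(0.028−0.094)² = 75.1.
At s = 75.1: P(θ<0.028) ≈ 0.004. Adjusting to match 0.025 gives s ≈ 44.78.
So α = 0.094·44.78 ≈ 4.21, β = 0.906·44.78 ≈ 40.57.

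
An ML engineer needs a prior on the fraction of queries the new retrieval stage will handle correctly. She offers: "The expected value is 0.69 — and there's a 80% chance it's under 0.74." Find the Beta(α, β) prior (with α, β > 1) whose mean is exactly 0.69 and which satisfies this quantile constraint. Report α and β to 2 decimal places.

α ≈ 42.74, β ≈ 19.20

With mean 0.69 fixed, write α = 0.69s, β = 0.31s where s = α+β.
Need P(θ < 0.74) = 0.8 under Beta(0.69s, 0.31s). Normal approximation: (q−m)/√(m(1−m)/s) ≈ z_{0.8} = 0.842, so s ≈ 0.69·0.31·(0.842)²/(0.74−0.69)² = 60.6.
At s = 60.6: P(θ<0.74) ≈ 0.797. Adjusting to match 0.8 gives s ≈ 61.95.
So α = 0.69·61.95 ≈ 42.74, β = 0.31·61.95 ≈ 19.20.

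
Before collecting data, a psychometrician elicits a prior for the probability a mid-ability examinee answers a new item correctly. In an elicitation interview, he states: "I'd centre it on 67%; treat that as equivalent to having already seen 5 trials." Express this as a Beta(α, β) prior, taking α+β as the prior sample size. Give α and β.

α = 3.35, β = 1.65

Under the effective-sample-size interpretation, Beta(α, β) has prior mean α/(α+β) and prior sample size α+β.
So α+β = 5 and α/(α+β) = 0.67, giving α = 0.67·5 = 3.35 and β = 5 − 3.35 = 1.65.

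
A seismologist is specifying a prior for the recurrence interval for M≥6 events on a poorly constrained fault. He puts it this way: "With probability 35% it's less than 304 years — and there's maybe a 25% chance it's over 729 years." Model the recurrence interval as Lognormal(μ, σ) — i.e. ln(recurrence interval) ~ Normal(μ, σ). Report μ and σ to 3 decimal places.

μ ≈ 6.035, σ ≈ 0.825

If T ~ Lognormal(μ,σ) then ln T ~ Normal(μ,σ), so the p-quantile of ln T is μ + z_p·σ.
ln(304) = 5.717 and ln(729) = 6.592; z_{0.35} = -0.3853, z_{0.75} = 0.6745.
σ = (6.592 − 5.717)/(0.6745 − (-0.3853)) = 0.825.
μ = 5.717 − (-0.3853)·0.825 = 6.035.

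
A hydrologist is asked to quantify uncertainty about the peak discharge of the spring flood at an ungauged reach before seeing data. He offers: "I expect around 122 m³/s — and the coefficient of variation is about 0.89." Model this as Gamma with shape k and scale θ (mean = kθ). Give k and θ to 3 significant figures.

k ≈ 1.26, θ ≈ 96.6

For Gamma(k, scale θ): mean = kθ, variance = kθ², so CV = 1/√k.
CV = 0.89, hence k = 1/CV² = 1.26.
Then θ = mean/k = 122/1.26 = 96.6.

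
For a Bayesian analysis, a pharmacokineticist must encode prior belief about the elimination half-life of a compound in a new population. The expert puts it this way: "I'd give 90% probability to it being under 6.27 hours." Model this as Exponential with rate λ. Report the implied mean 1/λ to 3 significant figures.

mean ≈ 2.72 hours

P(T < 6.27) = 1 − e^(−λ·6.27) = 0.9, so λ = −ln(1−0.9)/6.27 = −ln(0.1)/6.27 = 0.367.
Mean = 1/λ = 2.72 hours.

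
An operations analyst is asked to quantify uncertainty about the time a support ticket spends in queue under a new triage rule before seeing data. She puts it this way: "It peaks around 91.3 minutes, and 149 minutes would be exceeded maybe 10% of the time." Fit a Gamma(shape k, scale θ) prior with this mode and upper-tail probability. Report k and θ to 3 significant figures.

k ≈ 8.85, θ ≈ 11.6

Gamma(k,θ) with k>1 has mode (k−1)θ, so θ = 91.3/(k−1).
Need P(X < 149) = 0.9 with θ tied to k this way. Start at k = 2, θ = 91.3: P(X<149) ≈ 0.485.
Too low — raise k to concentrate. Iterating converges to k ≈ 8.85.
Then θ = 91.3/(8.85−1) ≈ 11.6.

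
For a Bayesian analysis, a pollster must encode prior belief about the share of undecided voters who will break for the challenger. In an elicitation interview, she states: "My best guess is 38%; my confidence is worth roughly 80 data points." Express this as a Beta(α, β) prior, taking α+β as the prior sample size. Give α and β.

α = 30.4, β = 49.6

Under the effective-sample-size interpretation, Beta(α, β) has prior mean α/(α+β) and prior sample size α+β.
So α+β = 80 and α/(α+β) = 0.38, giving α = 0.38·80 = 30.4 and β = 80 − 30.4 = 49.6.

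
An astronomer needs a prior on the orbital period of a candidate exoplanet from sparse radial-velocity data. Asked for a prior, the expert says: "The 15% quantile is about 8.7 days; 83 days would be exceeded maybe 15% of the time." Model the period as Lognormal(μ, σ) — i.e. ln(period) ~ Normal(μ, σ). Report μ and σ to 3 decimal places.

If T ~ Lognormal(μ,σ) then ln T ~ Normal(μ,σ), so the p-quantile of ln T is μ + z_p·σ.
ln(8.7) = 2.163 and ln(83) = 4.419; z_{0.15} = -1.036, z_{0.85} = 1.036.
σ = (4.419 − 2.163)/(1.036 − (-1.036)) = 1.088.
μ = 2.163 − (-1.036)·1.088 = 3.291.

μ ≈ 3.291, σ ≈ 1.088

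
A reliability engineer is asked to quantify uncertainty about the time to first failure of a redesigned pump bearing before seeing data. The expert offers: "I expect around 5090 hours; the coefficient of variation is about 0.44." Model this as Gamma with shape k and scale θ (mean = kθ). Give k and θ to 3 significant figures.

For Gamma(k, scale θ): mean = kθ, variance = kθ², so CV = 1/√k.
CV = 0.44, hence k = 1/CV² = 5.17.
Then θ = mean/k = 5090/5.17 = 985.

k ≈ 5.17, θ ≈ 985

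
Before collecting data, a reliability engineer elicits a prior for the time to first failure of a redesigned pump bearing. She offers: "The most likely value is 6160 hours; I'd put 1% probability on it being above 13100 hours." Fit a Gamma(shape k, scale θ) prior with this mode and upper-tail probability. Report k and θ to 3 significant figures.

Gamma(k,θ) with k>1 has mode (k−1)θ, so θ = 6160/(k−1).
Need P(X < 13100) = 0.99 with θ tied to k this way. Start at k = 2, θ = 6160: P(X<13100) ≈ 0.627.
Too low — raise k to concentrate. Iterating converges to k ≈ 9.53.
Then θ = 6160/(9.53−1) ≈ 723.

k ≈ 9.53, θ ≈ 723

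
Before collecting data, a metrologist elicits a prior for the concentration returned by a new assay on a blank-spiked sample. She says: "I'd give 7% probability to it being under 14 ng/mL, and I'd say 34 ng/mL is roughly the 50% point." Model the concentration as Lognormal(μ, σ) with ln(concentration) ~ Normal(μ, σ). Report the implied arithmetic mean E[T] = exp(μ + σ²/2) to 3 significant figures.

If T ~ Lognormal(μ,σ) then ln T ~ Normal(μ,σ), so the p-quantile of ln T is μ + z_p·σ.
ln(14) = 2.639 and ln(34) = 3.526; z_{0.07} = -1.476, z_{0.5} = 0.
σ = (3.526 − 2.639)/(0 − (-1.476)) = 0.601.
μ = 2.639 − (-1.476)·0.601 = 3.526.
E[T] = exp(μ + σ²/2) = exp(3.526 + 0.1807) = 40.7 ng/mL.

E[T] ≈ 40.7 ng/mL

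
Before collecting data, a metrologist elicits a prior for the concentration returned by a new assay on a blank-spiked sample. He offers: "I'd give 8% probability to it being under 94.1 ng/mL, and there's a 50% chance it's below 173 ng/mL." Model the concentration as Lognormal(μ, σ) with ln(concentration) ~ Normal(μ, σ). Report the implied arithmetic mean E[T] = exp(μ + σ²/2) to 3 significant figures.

If T ~ Lognormal(μ,σ) then ln T ~ Normal(μ,σ), so the p-quantile of ln T is μ + z_p·σ.
ln(94.1) = 4.544 and ln(173) = 5.153; z_{0.08} = -1.405, z_{0.5} = 0.
σ = (5.153 − 4.544)/(0 − (-1.405)) = 0.433.
μ = 4.544 − (-1.405)·0.433 = 5.153.
E[T] = exp(μ + σ²/2) = exp(5.153 + 0.0939) = 190 ng/mL.

E[T] ≈ 190 ng/mL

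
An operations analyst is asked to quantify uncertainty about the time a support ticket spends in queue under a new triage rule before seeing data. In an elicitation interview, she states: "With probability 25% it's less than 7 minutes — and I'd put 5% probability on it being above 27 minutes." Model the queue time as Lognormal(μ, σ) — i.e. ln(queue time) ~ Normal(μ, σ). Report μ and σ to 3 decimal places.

μ ≈ 2.338, σ ≈ 0.582

If T ~ Lognormal(μ,σ) then ln T ~ Normal(μ,σ), so the p-quantile of ln T is μ + z_p·σ.
ln(7) = 1.946 and ln(27) = 3.296; z_{0.25} = -0.6745, z_{0.95} = 1.645.
σ = (3.296 − 1.946)/(1.645 − (-0.6745)) = 0.582.
μ = 1.946 − (-0.6745)·0.582 = 2.338.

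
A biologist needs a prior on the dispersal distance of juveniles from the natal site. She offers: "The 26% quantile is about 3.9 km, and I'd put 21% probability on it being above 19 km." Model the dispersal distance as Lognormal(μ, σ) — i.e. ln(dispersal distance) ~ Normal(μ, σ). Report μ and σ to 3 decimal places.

μ ≈ 2.064, σ ≈ 1.092

If T ~ Lognormal(μ,σ) then ln T ~ Normal(μ,σ), so the p-quantile of ln T is μ + z_p·σ.
ln(3.9) = 1.361 and ln(19) = 2.944; z_{0.26} = -0.6433, z_{0.79} = 0.8064.
σ = (2.944 − 1.361)/(0.8064 − (-0.6433)) = 1.092.
μ = 1.361 − (-0.6433)·1.092 = 2.064.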